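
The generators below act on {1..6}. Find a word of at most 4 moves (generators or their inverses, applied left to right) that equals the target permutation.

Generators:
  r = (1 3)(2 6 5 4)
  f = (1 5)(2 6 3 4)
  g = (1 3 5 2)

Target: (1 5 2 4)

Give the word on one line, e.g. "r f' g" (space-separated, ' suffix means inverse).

g f' r

  after g: (1 3 5 2)
  after f': (1 6 2 5 4 3)
  after r: (1 5 2 4)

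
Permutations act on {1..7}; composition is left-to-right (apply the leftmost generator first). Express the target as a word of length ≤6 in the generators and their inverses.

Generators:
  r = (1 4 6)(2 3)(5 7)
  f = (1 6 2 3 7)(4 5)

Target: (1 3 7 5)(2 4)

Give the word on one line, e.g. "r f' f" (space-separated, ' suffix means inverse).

r' f f r' r'

  after r': (1 6 4)(2 3)(5 7)
  after f: (1 2 7 4 6 5)
  after f: (1 3 7 5 6 4 2)
  after r': (1 2 6)(3 5 4)
  after r': (1 3 7 5)(2 4)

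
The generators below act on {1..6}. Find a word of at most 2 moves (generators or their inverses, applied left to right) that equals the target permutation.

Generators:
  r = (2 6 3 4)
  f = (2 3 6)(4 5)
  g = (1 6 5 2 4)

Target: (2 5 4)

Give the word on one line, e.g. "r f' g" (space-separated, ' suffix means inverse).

r' f'

  after r': (2 4 3 6)
  after f': (2 5 4)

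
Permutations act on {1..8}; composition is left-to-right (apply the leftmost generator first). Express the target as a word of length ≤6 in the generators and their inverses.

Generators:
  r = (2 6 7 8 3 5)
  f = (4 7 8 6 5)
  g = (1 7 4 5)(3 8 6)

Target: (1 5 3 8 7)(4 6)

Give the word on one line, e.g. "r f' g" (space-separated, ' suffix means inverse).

  after r': (2 5 3 8 7 6)
  after f': (2 6)(3 7 8 4 5)
  after r': (3 6 5 8 4)
  after g': (1 5 3 8 7)(4 6)

r' f' r' g'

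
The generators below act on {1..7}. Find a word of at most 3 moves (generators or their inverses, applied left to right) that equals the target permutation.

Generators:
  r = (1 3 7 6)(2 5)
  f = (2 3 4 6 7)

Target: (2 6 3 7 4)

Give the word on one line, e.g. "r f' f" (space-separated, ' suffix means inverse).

f' f'

  after f': (2 7 6 4 3)
  after f': (2 6 3 7 4)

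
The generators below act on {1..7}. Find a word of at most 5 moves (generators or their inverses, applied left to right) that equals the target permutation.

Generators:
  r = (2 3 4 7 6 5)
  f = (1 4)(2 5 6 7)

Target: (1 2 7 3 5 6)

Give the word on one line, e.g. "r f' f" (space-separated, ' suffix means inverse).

f' r r r f'

  after f': (1 4)(2 7 6 5)
  after r: (1 7 5 3 4)(2 6)
  after r: (1 6 3 7 2 5 4)
  after r: (1 5 7 3 6 4)
  after f': (1 2 7 3 5 6)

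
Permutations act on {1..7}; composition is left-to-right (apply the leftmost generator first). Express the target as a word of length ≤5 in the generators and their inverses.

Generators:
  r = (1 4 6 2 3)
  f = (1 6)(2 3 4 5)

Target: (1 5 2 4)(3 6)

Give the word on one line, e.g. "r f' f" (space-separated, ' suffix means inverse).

  after r': (1 3 2 6 4)
  after r': (1 2 4 3 6)
  after f': (1 5 4 2 3)
  after r: (1 5 6 2)(3 4)
  after r: (1 5 2 4)(3 6)

r' r' f' r r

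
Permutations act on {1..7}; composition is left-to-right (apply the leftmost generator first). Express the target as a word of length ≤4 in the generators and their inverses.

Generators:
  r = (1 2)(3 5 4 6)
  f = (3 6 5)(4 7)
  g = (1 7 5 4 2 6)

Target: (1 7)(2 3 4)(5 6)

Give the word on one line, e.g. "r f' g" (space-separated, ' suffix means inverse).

r g' f'

  after r: (1 2)(3 5 4 6)
  after g': (1 4 2 6 3 7)
  after f': (1 7)(2 3 4)(5 6)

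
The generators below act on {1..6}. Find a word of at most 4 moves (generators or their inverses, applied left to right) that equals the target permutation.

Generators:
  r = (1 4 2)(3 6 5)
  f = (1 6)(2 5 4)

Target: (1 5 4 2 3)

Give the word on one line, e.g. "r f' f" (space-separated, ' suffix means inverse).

f' r' f r'

  after f': (1 6)(2 4 5)
  after r': (1 3 5 4 6 2)
  after f: (1 3 4)(2 6 5)
  after r': (1 5 4 2 3)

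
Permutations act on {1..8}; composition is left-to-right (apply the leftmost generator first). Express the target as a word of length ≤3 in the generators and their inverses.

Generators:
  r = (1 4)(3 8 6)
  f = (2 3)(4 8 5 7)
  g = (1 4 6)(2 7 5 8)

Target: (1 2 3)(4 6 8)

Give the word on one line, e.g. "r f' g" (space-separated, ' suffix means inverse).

r f' g'

  after r: (1 4)(3 8 6)
  after f': (1 7 5 8 6 2 3 4)
  after g': (1 2 3)(4 6 8)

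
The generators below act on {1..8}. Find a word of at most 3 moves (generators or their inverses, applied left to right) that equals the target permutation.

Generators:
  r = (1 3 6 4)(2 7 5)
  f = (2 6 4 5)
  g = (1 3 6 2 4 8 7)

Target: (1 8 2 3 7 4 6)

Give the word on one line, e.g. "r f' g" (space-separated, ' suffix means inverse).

g' g'

  after g': (1 7 8 4 2 6 3)
  after g': (1 8 2 3 7 4 6)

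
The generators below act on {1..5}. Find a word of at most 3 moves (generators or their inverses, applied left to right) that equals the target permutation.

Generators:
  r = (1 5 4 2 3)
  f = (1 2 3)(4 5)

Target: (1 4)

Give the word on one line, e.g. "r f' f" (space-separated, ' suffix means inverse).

r f'

  after r: (1 5 4 2 3)
  after f': (1 4)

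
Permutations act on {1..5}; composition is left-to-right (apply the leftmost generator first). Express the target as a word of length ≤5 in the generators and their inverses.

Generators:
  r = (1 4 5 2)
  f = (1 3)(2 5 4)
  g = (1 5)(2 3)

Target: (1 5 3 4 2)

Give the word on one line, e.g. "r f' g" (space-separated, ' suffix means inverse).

  after g: (1 5)(2 3)
  after r: (1 2 3)(4 5)
  after g: (1 3 5 4)
  after f: (2 5)(3 4)
  after g: (1 5 3 4 2)

g r g f g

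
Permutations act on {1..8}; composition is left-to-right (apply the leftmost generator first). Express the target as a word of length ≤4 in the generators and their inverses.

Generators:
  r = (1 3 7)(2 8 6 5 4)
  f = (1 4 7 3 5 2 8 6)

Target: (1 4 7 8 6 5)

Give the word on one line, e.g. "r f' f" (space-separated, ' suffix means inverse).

f' r r

  after f': (1 6 8 2 5 3 7 4)
  after r: (1 5 7 2 4 3)
  after r: (1 4 7 8 6 5)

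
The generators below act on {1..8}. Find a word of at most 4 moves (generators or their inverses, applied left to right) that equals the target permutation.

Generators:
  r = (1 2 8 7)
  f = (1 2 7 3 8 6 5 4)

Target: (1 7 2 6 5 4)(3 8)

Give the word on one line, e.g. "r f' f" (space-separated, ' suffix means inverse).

r f

  after r: (1 2 8 7)
  after f: (1 7 2 6 5 4)(3 8)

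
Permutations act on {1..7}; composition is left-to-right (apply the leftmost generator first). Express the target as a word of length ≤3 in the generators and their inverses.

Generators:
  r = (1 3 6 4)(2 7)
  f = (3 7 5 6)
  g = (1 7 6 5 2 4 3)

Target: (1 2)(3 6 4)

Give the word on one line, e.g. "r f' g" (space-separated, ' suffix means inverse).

  after r': (1 4 6 3)(2 7)
  after g': (1 2)(4 7 5 6)
  after f': (1 2)(3 6 4)

r' g' f'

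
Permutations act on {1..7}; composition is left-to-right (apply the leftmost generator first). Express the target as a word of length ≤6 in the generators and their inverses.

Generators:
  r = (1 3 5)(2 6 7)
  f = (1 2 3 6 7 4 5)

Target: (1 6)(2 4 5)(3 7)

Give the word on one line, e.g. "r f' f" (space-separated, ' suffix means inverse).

  after f': (1 5 4 7 6 3 2)
  after r': (1 3 7 2 5 4 6)
  after f': (1 2 4 3 6 5 7)
  after r: (1 6)(2 4 5)(3 7)

f' r' f' r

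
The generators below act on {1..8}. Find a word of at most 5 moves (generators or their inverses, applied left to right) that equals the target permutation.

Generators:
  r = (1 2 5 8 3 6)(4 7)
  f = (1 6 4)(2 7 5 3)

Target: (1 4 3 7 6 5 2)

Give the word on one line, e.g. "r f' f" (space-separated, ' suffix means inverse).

  after r: (1 2 5 8 3 6)(4 7)
  after f': (1 3)(2 7 6 4)(5 8)
  after r: (1 6 7)(2 4 5 3)
  after f: (1 4 3 7 6 5 2)

r f' r f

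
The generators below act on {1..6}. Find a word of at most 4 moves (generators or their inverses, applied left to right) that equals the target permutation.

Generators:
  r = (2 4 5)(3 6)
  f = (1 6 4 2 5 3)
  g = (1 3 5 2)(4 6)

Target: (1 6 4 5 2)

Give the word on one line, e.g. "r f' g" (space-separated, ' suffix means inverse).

f' g r' g'

  after f': (1 3 5 2 4 6)
  after g: (1 5)(2 6 3)
  after r': (1 4 2 3 5)
  after g': (1 6 4 5 2)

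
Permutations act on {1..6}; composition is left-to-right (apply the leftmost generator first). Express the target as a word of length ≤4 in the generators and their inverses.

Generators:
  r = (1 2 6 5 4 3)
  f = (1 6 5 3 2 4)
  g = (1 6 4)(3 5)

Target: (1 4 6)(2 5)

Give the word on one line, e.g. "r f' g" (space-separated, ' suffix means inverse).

g r r

  after g: (1 6 4)(3 5)
  after r: (1 5)(2 6 3 4)
  after r: (1 4 6)(2 5)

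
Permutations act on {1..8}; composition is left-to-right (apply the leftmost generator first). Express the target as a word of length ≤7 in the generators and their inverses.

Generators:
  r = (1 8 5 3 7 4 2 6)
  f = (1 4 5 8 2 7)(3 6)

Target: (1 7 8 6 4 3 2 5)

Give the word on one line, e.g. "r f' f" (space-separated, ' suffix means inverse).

  after r: (1 8 5 3 7 4 2 6)
  after f': (1 5 6 7)(2 3)(4 8)
  after r': (1 8 7 6 3 4)(2 5)
  after r': (2 8 3 7)(4 6 5)
  after f': (1 7 8 6 4 3 2 5)

r f' r' r' f'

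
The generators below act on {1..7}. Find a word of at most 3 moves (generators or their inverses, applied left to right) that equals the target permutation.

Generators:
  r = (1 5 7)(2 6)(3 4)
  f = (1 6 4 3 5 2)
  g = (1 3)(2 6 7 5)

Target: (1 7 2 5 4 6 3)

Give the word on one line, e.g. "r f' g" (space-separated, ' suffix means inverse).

  after f: (1 6 4 3 5 2)
  after g: (1 7 5 6 4)(2 3)
  after f: (1 7 2 5 4 6 3)

f g f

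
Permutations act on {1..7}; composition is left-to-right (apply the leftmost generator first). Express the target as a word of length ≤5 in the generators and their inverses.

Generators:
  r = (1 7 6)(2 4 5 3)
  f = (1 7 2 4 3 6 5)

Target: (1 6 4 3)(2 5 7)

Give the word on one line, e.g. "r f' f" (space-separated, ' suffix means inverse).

f' r f

  after f': (1 5 6 3 4 2 7)
  after r: (1 3 5)(2 6)
  after f: (1 6 4 3)(2 5 7)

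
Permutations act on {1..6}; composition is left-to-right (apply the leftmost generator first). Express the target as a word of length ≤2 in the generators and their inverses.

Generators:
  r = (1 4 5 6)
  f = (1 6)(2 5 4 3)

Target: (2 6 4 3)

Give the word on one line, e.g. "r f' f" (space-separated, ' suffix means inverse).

  after f: (1 6)(2 5 4 3)
  after r: (2 6 4 3)

f r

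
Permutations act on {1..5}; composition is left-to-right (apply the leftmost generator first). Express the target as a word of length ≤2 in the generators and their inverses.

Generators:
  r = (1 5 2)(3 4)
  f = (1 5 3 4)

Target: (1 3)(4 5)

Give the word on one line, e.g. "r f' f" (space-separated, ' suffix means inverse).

f f

  after f: (1 5 3 4)
  after f: (1 3)(4 5)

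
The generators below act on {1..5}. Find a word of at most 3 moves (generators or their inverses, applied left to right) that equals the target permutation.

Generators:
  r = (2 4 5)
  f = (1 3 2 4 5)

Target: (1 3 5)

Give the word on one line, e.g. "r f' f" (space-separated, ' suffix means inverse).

  after f: (1 3 2 4 5)
  after r': (1 3 5)

f r'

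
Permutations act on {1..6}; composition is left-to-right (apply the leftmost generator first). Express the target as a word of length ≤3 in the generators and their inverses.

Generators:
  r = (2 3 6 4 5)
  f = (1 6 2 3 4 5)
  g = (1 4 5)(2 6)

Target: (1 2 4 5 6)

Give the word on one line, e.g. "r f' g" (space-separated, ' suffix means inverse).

g r' f

  after g: (1 4 5)(2 6)
  after r': (1 6 5)(2 3)
  after f: (1 2 4 5 6)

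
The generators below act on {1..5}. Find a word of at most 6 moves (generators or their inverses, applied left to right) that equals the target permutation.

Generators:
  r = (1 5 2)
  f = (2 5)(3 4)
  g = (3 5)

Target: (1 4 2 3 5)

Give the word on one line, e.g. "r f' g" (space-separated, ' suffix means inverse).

r' g' f g' f'

  after r': (1 2 5)
  after g': (1 2 3 5)
  after f: (1 5)(2 4 3)
  after g': (1 3 2 4 5)
  after f': (1 4 2 3 5)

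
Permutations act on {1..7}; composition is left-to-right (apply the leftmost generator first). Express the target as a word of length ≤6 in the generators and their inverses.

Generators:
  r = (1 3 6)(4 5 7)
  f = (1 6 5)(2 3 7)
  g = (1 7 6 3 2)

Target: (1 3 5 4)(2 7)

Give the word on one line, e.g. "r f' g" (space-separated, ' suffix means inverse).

g r' f' g' f'

  after g: (1 7 6 3 2)
  after r': (1 5 4 7 3 2 6)
  after f': (1 6 5 4 3 7 2)
  after g': (1 7 3)(4 6 5)
  after f': (1 3 5 4)(2 7)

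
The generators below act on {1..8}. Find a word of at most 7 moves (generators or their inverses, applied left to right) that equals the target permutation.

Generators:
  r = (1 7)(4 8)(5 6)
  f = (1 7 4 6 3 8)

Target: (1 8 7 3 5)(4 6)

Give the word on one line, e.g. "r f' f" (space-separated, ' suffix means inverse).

  after f': (1 8 3 6 4 7)
  after r: (1 4)(3 5 6 8)
  after f': (1 7)(3 5 4 8 6)
  after f': (3 5 7 8 4)
  after f': (1 8 7 3 5)(4 6)

f' r f' f' f'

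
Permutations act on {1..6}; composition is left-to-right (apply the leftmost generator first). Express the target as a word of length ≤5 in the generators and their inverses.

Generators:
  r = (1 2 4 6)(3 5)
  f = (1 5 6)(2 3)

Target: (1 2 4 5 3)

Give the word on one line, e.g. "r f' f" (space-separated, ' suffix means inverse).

  after r: (1 2 4 6)(3 5)
  after f': (1 3)(2 4 5)
  after f': (1 2 4)(3 6 5)
  after f': (1 3 5 2 4 6)
  after f': (1 2 4 5 3)

r f' f' f' f'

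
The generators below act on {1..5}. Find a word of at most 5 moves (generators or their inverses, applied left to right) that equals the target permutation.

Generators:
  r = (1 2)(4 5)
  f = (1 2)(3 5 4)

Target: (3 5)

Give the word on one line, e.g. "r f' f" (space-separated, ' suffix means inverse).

f' r r r

  after f': (1 2)(3 4 5)
  after r: (3 5)
  after r: (1 2)(3 4 5)
  after r: (3 5)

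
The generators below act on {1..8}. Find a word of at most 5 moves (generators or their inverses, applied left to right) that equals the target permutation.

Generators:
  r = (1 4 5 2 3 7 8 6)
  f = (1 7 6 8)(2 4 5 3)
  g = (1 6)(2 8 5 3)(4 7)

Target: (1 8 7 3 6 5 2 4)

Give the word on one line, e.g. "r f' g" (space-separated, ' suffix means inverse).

  after r': (1 6 8 7 3 2 5 4)
  after g: (2 3 8 4 6 5 7)
  after r': (1 6 4 8)(3 7 5)
  after f: (1 8 7 3 6 5 2 4)

r' g r' f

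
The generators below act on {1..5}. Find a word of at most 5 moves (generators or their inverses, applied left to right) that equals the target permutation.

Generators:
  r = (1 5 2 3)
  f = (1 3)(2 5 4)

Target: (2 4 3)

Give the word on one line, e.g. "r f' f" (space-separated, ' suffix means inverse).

  after r': (1 3 2 5)
  after f': (3 4 5)
  after r': (1 3 4)(2 5)
  after f: (2 4 3)

r' f' r' f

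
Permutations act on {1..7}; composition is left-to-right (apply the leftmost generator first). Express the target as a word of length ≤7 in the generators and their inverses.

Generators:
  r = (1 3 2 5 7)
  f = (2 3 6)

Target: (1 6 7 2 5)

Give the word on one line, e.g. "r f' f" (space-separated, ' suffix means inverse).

  after f: (2 3 6)
  after r: (1 3 6 5 7)
  after r: (1 2 5)(3 6 7)
  after f: (1 3 2 5)(6 7)
  after f: (1 6 7 2 5)

f r r f f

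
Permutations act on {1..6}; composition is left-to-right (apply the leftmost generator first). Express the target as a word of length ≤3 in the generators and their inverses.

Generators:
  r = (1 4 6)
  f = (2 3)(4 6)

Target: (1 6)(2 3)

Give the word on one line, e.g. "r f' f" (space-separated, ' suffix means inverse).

r f

  after r: (1 4 6)
  after f: (1 6)(2 3)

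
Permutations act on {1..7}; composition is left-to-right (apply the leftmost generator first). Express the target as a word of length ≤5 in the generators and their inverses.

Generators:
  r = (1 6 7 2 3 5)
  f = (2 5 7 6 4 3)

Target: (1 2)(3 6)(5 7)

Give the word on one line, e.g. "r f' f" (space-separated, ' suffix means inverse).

  after r: (1 6 7 2 3 5)
  after r: (1 7 3)(2 5 6)
  after r: (1 2)(3 6)(5 7)

r r r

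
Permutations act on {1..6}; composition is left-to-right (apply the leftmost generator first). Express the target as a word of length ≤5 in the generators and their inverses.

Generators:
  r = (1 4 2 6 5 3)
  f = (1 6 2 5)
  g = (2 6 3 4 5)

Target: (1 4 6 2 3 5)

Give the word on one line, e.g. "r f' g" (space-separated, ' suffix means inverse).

  after g': (2 5 4 3 6)
  after f: (1 6 5 4 3 2)
  after r: (1 5 2 4)(3 6)
  after g': (1 4)(2 3)
  after f: (1 4 6 2 3 5)

g' f r g' f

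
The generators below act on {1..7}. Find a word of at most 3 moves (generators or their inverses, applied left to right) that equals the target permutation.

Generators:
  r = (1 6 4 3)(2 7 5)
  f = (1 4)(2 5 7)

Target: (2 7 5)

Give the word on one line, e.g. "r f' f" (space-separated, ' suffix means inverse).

  after f: (1 4)(2 5 7)
  after f: (2 7 5)

f f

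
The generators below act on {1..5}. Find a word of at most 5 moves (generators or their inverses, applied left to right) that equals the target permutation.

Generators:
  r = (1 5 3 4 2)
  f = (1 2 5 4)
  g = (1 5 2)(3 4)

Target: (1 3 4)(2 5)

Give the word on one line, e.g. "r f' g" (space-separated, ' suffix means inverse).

r g' f' g

  after r: (1 5 3 4 2)
  after g': (4 5)
  after f': (1 4 2)
  after g: (1 3 4)(2 5)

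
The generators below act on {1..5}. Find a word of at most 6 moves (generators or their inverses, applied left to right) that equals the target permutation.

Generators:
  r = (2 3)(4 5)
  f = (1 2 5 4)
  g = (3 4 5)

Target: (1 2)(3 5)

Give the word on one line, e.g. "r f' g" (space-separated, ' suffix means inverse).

  after r: (2 3)(4 5)
  after f': (1 4 2 3)
  after r': (1 5 4 3)
  after f': (1 2)(3 4)
  after g: (1 2)(3 5)

r f' r' f' g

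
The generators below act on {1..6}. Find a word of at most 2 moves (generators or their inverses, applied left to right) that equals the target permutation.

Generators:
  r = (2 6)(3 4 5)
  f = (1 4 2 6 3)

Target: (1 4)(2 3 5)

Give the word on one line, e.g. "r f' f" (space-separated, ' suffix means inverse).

  after r': (2 6)(3 5 4)
  after f: (1 4)(2 3 5)

r' f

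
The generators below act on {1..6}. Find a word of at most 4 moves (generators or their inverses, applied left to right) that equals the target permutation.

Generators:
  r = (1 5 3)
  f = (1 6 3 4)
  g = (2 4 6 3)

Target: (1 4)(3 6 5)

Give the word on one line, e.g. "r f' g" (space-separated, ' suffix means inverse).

f' r

  after f': (1 4 3 6)
  after r: (1 4)(3 6 5)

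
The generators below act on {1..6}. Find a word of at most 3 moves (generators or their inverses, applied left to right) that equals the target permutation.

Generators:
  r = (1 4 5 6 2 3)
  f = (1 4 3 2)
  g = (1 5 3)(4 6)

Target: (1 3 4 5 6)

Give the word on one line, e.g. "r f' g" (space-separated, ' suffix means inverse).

r f

  after r: (1 4 5 6 2 3)
  after f: (1 3 4 5 6)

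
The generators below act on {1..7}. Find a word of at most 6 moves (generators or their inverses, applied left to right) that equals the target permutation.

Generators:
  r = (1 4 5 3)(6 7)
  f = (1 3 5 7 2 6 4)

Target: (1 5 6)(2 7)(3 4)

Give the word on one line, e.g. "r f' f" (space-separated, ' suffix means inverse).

  after f: (1 3 5 7 2 6 4)
  after f: (1 5 2 4 3 7 6)
  after r: (1 3 6 4)(2 5)
  after f: (1 5 6)(2 7)(3 4)

f f r f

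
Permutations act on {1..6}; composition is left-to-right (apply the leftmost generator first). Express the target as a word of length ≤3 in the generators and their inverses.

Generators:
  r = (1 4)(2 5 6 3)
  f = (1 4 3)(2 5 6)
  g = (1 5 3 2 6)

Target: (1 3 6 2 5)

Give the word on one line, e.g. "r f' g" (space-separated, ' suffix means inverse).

  after f': (1 3 4)(2 6 5)
  after r: (1 2 3)
  after g': (1 3 6 2 5)

f' r g'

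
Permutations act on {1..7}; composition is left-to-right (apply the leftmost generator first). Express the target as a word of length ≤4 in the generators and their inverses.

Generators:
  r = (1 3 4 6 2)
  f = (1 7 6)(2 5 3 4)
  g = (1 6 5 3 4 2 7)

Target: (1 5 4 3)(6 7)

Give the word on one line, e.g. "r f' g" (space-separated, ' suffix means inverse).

g f r' f

  after g: (1 6 5 3 4 2 7)
  after f: (2 6 3)(4 5)
  after r': (1 2 4 5 3 6)
  after f: (1 5 4 3)(6 7)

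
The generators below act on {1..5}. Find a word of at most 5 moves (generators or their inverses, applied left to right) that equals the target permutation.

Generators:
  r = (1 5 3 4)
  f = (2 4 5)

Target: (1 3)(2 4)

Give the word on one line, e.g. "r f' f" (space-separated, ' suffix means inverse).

  after f: (2 4 5)
  after r: (1 5 2)(3 4)
  after r: (1 3)(2 5)
  after f: (1 3)(4 5)
  after f: (1 3)(2 4)

f r r f f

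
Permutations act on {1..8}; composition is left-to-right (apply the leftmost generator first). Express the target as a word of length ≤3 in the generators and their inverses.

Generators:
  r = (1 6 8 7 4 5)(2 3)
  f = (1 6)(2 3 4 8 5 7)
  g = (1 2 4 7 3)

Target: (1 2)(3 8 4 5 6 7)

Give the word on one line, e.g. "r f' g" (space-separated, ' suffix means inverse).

  after g: (1 2 4 7 3)
  after r: (1 3 6 8 7 2 5)
  after r: (1 2)(3 8 4 5 6 7)

g r r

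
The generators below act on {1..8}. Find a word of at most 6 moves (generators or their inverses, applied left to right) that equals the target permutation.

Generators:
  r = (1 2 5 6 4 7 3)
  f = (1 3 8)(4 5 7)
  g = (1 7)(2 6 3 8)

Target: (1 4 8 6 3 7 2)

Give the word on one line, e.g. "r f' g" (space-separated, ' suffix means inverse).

f' g r f' g'

  after f': (1 8 3)(4 7 5)
  after g: (1 2 6 3 7 5 4)
  after r: (1 5 7 6)(2 4)
  after f': (1 4 2 7 6 8 3)
  after g': (1 4 8 6 3 7 2)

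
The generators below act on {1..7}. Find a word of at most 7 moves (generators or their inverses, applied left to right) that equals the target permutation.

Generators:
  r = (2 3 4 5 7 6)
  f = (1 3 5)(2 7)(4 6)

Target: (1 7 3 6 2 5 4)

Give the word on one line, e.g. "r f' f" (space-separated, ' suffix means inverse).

f' r' f r f'

  after f': (1 5 3)(2 7)(4 6)
  after r': (1 4 7 6 3)(2 5)
  after f: (1 6 5 7 4 2)
  after r: (1 2)(3 4)(5 6 7)
  after f': (1 7 3 6 2 5 4)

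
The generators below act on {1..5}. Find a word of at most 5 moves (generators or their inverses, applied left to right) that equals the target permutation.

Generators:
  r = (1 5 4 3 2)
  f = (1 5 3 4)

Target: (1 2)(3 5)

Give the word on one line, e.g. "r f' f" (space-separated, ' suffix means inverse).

  after r': (1 2 3 4 5)
  after f: (1 2 4 3)
  after f: (1 2)(3 5)

r' f f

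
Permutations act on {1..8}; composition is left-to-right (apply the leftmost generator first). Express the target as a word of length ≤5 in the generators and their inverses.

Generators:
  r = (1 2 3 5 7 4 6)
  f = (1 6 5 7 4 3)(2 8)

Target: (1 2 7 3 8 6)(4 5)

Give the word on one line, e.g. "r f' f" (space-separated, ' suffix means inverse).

  after r': (1 6 4 7 5 3 2)
  after f: (1 5)(2 6 3 8)
  after r': (1 3 8)(2 4 7 5 6)
  after r': (1 2 7 3 8 6)(4 5)

r' f r' r'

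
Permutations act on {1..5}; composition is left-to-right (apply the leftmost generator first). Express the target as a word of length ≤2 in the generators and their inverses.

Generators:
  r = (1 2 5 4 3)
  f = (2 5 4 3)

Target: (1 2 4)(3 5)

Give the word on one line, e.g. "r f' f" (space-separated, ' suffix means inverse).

f r

  after f: (2 5 4 3)
  after r: (1 2 4)(3 5)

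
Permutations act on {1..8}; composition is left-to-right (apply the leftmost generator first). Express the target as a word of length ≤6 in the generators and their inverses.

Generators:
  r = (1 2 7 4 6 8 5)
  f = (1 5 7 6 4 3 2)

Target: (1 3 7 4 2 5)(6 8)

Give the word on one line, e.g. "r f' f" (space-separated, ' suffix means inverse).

r' f' r f'

  after r': (1 5 8 6 4 7 2)
  after f': (3 4 5 8 7)
  after r: (1 2 7 3 6 8 4)
  after f': (1 3 7 4 2 5)(6 8)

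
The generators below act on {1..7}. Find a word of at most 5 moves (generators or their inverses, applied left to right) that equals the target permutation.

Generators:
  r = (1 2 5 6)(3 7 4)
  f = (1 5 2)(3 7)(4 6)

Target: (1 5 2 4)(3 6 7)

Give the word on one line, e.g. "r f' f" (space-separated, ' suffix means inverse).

f' r f' f' f'

  after f': (1 2 5)(3 7)(4 6)
  after r: (1 5 2 6 3 4)
  after f': (2 4)(3 6 7)
  after f': (1 2 6 3 4 5)
  after f': (1 5 2 4)(3 6 7)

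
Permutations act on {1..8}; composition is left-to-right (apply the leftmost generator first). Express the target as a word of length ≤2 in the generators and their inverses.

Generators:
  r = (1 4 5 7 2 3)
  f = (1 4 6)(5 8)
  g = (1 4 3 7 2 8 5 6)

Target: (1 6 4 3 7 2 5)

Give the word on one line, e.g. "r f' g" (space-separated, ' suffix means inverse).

  after g: (1 4 3 7 2 8 5 6)
  after f: (1 6 4 3 7 2 5)

g f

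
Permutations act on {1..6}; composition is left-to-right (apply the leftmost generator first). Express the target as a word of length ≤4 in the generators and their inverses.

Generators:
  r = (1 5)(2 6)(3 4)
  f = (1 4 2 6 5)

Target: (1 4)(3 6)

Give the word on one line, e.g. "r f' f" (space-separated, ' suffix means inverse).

r f' r f'

  after r: (1 5)(2 6)(3 4)
  after f': (1 6 4 3)
  after r: (1 2 6 3 5)
  after f': (1 4)(3 6)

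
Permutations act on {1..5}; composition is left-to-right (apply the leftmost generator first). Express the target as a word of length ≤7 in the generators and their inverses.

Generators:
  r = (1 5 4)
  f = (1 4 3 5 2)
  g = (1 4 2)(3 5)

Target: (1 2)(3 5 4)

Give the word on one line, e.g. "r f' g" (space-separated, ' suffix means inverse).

g' g' f g f

  after g': (1 2 4)(3 5)
  after g': (1 4 2)
  after f: (1 3 5 2 4)
  after g: (1 5)
  after f: (1 2)(3 5 4)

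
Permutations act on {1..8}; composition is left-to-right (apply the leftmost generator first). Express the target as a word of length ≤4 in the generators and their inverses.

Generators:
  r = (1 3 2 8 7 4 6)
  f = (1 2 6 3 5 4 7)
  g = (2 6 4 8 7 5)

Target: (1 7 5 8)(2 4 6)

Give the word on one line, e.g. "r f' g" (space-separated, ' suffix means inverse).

r g' r' f'

  after r: (1 3 2 8 7 4 6)
  after g': (1 3 5 7 6)(2 4)
  after r': (2 7 4 3 5 8)
  after f': (1 7 5 8)(2 4 6)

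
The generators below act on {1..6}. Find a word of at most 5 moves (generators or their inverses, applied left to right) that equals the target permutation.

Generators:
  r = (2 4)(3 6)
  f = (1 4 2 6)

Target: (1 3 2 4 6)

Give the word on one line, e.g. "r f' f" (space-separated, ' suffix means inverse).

f' r f'

  after f': (1 6 2 4)
  after r: (1 3 6 4)
  after f': (1 3 2 4 6)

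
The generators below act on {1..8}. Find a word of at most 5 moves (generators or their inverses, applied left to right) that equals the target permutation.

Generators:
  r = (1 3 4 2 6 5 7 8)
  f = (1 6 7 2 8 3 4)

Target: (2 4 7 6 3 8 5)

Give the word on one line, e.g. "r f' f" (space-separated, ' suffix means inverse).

f' r r f'

  after f': (1 4 3 8 2 7 6)
  after r: (1 2 8 6 3)(5 7)
  after r: (1 6 4 2)(5 8)
  after f': (2 4 7 6 3 8 5)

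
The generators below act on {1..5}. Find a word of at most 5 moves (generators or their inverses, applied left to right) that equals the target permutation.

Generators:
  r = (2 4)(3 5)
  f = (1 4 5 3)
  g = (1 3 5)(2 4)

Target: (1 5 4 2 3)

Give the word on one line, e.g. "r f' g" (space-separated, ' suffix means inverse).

  after r: (2 4)(3 5)
  after f: (1 4 2 5)
  after f: (1 5 4 2 3)

r f f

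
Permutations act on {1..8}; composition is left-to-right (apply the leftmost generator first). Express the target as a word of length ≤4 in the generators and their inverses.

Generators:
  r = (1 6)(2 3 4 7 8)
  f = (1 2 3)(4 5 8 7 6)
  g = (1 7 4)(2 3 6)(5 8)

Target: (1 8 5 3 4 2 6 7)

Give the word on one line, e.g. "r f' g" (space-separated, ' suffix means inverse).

  after g': (1 4 7)(2 6 3)(5 8)
  after r: (1 7 6 4 8 5 2)
  after r: (1 8 5 3 4 2 6 7)

g' r r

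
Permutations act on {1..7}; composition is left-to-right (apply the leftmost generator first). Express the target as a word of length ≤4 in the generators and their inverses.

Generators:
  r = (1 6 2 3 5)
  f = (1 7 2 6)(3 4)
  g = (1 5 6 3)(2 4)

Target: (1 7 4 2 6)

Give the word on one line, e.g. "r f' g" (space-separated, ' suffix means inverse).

g r f g'

  after g: (1 5 6 3)(2 4)
  after r: (2 4 3 6 5)
  after f: (1 7 2 3)(5 6)
  after g': (1 7 4 2 6)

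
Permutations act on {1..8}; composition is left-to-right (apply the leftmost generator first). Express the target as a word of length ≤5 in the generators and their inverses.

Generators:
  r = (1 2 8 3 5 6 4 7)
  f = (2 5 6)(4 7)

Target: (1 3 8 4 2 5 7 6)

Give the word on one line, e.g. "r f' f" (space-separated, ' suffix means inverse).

r r f' f' r

  after r: (1 2 8 3 5 6 4 7)
  after r: (1 8 5 4)(2 3 6 7)
  after f': (1 8 2 3 5 7 6 4)
  after f': (1 8 6 7 5 4)(2 3)
  after r: (1 3 8 4 2 5 7 6)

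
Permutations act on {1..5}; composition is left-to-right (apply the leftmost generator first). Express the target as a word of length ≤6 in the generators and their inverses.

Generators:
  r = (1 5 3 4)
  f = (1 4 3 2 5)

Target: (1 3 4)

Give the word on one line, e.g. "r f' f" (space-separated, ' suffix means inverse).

f' f' r r f'

  after f': (1 5 2 3 4)
  after f': (1 2 4 5 3)
  after r: (1 2)(3 5 4)
  after r: (1 2 5)
  after f': (1 3 4)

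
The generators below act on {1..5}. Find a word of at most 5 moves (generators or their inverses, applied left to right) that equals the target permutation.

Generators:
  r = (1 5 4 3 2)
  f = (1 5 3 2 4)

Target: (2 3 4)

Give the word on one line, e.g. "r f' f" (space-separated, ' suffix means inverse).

  after r: (1 5 4 3 2)
  after f: (1 3 4 2 5)
  after r': (1 4 3 5 2)
  after r': (1 5 3)
  after f': (2 3 4)

r f r' r' f'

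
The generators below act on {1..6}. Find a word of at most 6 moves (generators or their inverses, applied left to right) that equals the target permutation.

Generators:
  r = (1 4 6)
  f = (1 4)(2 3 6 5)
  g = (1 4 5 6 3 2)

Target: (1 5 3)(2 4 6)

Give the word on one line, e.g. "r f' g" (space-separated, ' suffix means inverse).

g' g' g' g'

  after g': (1 2 3 6 5 4)
  after g': (1 3 5)(2 6 4)
  after g': (1 6)(2 5)(3 4)
  after g': (1 5 3)(2 4 6)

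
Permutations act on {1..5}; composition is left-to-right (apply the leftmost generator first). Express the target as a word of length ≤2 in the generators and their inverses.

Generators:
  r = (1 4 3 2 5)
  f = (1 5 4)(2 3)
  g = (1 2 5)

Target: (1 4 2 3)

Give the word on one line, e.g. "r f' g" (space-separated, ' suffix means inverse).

  after f': (1 4 5)(2 3)
  after g': (1 4 2 3)

f' g'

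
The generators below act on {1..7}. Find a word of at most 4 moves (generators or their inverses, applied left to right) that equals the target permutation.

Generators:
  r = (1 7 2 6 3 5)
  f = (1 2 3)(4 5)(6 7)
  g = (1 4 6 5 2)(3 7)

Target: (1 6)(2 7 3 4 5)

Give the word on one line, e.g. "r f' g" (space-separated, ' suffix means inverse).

r f

  after r: (1 7 2 6 3 5)
  after f: (1 6)(2 7 3 4 5)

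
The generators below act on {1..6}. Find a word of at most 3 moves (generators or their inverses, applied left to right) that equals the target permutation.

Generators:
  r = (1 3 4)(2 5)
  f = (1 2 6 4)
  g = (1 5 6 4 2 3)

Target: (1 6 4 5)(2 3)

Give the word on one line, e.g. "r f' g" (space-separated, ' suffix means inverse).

  after f': (1 4 6 2)
  after g': (1 6 4 5)(2 3)

f' g'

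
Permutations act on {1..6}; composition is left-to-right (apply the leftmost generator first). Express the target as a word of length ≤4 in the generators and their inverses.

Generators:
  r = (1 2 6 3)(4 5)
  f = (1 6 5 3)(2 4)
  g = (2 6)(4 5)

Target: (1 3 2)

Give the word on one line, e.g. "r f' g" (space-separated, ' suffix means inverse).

  after r': (1 3 6 2)(4 5)
  after g': (1 3 2)

r' g'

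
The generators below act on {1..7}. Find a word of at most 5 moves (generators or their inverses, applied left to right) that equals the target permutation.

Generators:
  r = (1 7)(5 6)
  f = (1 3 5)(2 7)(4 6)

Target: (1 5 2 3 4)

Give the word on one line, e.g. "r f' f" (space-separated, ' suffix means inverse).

  after f: (1 3 5)(2 7)(4 6)
  after r': (1 3 6 4 5 7 2)
  after f: (1 5 2 3 4)

f r' f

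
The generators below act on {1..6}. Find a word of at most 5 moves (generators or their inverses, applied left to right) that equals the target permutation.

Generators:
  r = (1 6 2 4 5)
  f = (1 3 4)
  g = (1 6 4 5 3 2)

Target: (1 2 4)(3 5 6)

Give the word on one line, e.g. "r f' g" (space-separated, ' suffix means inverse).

  after r': (1 5 4 2 6)
  after g: (1 3 2 4)
  after r: (1 3 4 6 2 5)
  after f': (2 5 4 6)
  after g': (1 2 4)(3 5 6)

r' g r f' g'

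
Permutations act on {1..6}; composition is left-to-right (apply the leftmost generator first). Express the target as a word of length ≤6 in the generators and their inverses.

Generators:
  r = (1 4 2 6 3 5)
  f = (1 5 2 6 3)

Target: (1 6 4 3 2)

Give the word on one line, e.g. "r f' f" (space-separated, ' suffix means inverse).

f r' f' r' f

  after f: (1 5 2 6 3)
  after r': (1 3 5 4)
  after f': (1 6 2 5 4 3)
  after r': (1 2 3 5)(4 6)
  after f: (1 6 4 3 2)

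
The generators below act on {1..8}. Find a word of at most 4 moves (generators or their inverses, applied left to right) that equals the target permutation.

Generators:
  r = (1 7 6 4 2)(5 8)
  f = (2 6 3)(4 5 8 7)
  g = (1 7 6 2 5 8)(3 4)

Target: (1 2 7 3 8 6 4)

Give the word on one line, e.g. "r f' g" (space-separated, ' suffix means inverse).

  after g: (1 7 6 2 5 8)(3 4)
  after f': (1 8)(2 4 6 3 7)
  after r': (1 5 8 2 6 3)(4 7)
  after g': (1 2 7 3 8 6 4)

g f' r' g'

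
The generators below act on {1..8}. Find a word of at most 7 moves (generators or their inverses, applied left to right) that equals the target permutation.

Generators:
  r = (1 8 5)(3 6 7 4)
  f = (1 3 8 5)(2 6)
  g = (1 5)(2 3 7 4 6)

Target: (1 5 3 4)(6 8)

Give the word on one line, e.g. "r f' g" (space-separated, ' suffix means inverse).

  after f': (1 5 8 3)(2 6)
  after r: (2 7 4 3 8 6)
  after f': (1 5 8 2 7 4)
  after r': (1 8 2 6 3 4 5)
  after f: (1 5 3 4)(6 8)

f' r f' r' f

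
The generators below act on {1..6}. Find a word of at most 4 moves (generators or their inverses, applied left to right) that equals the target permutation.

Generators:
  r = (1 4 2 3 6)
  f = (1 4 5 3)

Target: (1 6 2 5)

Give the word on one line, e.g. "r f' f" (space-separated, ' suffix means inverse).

r f' r'

  after r: (1 4 2 3 6)
  after f': (2 5 4)(3 6)
  after r': (1 6 2 5)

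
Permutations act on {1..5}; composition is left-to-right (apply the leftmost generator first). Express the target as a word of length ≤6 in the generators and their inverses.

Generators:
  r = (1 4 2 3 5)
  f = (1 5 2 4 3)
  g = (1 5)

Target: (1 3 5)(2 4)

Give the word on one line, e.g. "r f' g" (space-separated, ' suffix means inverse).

r' f' g r'

  after r': (1 5 3 2 4)
  after f': (3 5 4)
  after g: (1 5 4 3)
  after r': (1 3 5)(2 4)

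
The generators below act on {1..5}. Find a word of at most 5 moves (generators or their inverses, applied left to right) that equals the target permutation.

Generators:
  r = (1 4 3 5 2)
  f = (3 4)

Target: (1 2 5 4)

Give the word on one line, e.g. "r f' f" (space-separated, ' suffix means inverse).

  after r: (1 4 3 5 2)
  after r: (1 3 2 4 5)
  after r: (1 5 4 2 3)
  after r: (1 2 5 3 4)
  after f': (1 2 5 4)

r r r r f'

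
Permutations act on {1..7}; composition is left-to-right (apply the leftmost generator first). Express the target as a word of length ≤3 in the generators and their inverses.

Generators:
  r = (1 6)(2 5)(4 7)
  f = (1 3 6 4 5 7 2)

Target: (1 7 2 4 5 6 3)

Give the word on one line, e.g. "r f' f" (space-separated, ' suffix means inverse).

r f r'

  after r: (1 6)(2 5)(4 7)
  after f: (1 4 2 7 5)(3 6)
  after r': (1 7 2 4 5 6 3)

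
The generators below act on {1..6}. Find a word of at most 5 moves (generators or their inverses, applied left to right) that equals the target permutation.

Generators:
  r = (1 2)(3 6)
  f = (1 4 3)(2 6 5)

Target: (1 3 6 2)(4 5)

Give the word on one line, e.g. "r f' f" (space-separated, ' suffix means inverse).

  after f: (1 4 3)(2 6 5)
  after r: (1 4 6 5)(2 3)
  after f: (1 3 6 2)(4 5)

f r f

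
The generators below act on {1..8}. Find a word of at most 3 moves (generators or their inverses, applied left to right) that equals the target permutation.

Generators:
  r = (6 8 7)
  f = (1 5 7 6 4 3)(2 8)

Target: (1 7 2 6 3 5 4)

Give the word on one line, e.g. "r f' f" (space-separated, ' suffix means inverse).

f r f

  after f: (1 5 7 6 4 3)(2 8)
  after r: (1 5 6 4 3)(2 7 8)
  after f: (1 7 2 6 3 5 4)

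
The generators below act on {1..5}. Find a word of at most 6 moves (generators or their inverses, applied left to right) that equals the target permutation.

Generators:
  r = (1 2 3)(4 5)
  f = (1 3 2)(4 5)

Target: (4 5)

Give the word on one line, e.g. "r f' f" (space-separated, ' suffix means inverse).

r r r f' r'

  after r: (1 2 3)(4 5)
  after r: (1 3 2)
  after r: (4 5)
  after f': (1 2 3)
  after r': (4 5)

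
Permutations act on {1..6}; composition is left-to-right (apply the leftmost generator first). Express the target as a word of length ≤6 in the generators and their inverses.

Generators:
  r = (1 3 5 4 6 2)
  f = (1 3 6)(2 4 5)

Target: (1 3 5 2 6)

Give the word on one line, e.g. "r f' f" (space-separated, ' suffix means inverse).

  after r: (1 3 5 4 6 2)
  after f: (1 6 4)(2 3)
  after r': (1 4 2)(3 6 5)
  after r': (1 5)(3 4 6)
  after r': (1 3 5 2 6)

r f r' r' r'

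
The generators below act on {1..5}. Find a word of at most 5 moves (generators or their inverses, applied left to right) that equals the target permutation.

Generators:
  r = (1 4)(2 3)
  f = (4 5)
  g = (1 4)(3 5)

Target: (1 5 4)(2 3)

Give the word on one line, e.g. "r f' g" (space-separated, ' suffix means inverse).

r' f' r r

  after r': (1 4)(2 3)
  after f': (1 5 4)(2 3)
  after r: (1 5)
  after r: (1 5 4)(2 3)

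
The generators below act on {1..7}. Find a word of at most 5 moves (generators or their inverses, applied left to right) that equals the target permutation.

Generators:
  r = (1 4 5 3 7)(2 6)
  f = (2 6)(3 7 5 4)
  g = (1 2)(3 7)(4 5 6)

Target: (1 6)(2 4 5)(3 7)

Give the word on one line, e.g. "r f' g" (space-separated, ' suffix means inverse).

f g' f

  after f: (2 6)(3 7 5 4)
  after g': (1 2 5 6)(4 7)
  after f: (1 6)(2 4 5)(3 7)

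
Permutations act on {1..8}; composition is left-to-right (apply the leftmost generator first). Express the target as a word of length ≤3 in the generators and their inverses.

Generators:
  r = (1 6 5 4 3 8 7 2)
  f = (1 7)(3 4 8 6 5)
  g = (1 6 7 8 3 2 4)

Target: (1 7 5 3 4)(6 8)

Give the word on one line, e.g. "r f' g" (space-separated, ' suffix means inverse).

r' f' r'

  after r': (1 2 7 8 3 4 5 6)
  after f': (1 2)(4 6 7)(5 8)
  after r': (1 7 5 3 4)(6 8)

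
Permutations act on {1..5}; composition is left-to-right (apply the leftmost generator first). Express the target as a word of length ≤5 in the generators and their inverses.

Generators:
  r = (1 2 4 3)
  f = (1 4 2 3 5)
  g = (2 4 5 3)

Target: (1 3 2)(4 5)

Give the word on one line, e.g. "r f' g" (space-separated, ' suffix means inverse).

f g' f

  after f: (1 4 2 3 5)
  after g': (1 2 5)(3 4)
  after f: (1 3 2)(4 5)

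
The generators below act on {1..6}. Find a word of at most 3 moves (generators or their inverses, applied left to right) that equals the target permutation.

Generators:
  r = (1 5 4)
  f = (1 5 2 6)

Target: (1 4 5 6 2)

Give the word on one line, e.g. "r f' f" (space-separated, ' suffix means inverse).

f r f

  after f: (1 5 2 6)
  after r: (1 4)(2 6 5)
  after f: (1 4 5 6 2)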